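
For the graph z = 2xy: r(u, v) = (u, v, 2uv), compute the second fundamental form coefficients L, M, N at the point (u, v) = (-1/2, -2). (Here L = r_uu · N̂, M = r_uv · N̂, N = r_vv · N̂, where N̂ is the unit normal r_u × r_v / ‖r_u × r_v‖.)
L = 0;  M = sqrt(2)/3;  N = 0

Compute the unit normal N̂(u, v) = (-2*v/sqrt(4*u^2 + 4*v^2 + 1), -2*u/sqrt(4*u^2 + 4*v^2 + 1), 1/sqrt(4*u^2 + 4*v^2 + 1)), and the second partials r_uu, r_uv, r_vv. Take dot products:
  L(u, v) = r_uu · N̂ = 0,
  M(u, v) = r_uv · N̂ = 2/sqrt(4*u^2 + 4*v^2 + 1),
  N(u, v) = r_vv · N̂ = 0.
Evaluating at (u, v) = (-1/2, -2):
  L = 0, M = sqrt(2)/3, N = 0.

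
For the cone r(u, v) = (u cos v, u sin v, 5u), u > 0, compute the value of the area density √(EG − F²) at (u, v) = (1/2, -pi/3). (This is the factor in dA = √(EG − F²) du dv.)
√(EG − F²)|_{(1/2, -pi/3)} = sqrt(26)/2

E = 26, F = 0, G = u^2, so EG − F² = 26*u^2. Taking the positive square root: √(EG − F²) = sqrt(26)*Abs(u). At (u, v) = (1/2, -pi/3): sqrt(26)/2.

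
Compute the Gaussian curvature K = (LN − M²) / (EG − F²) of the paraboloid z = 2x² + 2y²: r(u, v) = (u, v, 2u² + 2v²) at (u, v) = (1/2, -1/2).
K = 16/81

Coefficients of the first fundamental form: E = 16*u^2 + 1, F = 16*u*v, G = 16*v^2 + 1.
Coefficients of the second fundamental form: L = 4/sqrt(16*u^2 + 16*v^2 + 1), M = 0, N = 4/sqrt(16*u^2 + 16*v^2 + 1).
Assemble K = (LN − M²)/(EG − F²) = 16/(256*u^4 + 512*u^2*v^2 + 32*u^2 + 256*v^4 + 32*v^2 + 1). At (u, v) = (1/2, -1/2): K = 16/81.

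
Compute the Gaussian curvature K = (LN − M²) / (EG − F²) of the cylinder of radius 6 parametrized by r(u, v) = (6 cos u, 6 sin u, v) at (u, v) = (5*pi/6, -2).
K = 0

Coefficients of the first fundamental form: E = 36, F = 0, G = 1.
Coefficients of the second fundamental form: L = -6, M = 0, N = 0.
Assemble K = (LN − M²)/(EG − F²) = 0. At (u, v) = (5*pi/6, -2): K = 0.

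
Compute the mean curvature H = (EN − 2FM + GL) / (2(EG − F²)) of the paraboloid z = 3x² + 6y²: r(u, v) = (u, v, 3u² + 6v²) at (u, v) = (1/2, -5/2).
H = 2763*sqrt(910)/828100

With E = 36*u^2 + 1, F = 72*u*v, G = 144*v^2 + 1, L = 6/sqrt(36*u^2 + 144*v^2 + 1), M = 0, N = 12/sqrt(36*u^2 + 144*v^2 + 1), assemble
  H = (EN − 2FM + GL) / (2(EG − F²)) = 9*(24*u^2 + 48*v^2 + 1)/(36*u^2 + 144*v^2 + 1)^(3/2).
At (u, v) = (1/2, -5/2): H = 2763*sqrt(910)/828100.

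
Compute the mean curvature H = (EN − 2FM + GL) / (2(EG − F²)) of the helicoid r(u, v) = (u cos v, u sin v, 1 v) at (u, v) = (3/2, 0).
H = 0

With E = 1, F = 0, G = u^2 + 1, L = 0, M = -1/sqrt(u^2 + 1), N = 0, assemble
  H = (EN − 2FM + GL) / (2(EG − F²)) = 0.
At (u, v) = (3/2, 0): H = 0.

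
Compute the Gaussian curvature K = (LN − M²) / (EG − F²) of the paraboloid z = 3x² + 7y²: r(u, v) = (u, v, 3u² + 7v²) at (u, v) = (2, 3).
K = 84/3644281

Coefficients of the first fundamental form: E = 36*u^2 + 1, F = 84*u*v, G = 196*v^2 + 1.
Coefficients of the second fundamental form: L = 6/sqrt(36*u^2 + 196*v^2 + 1), M = 0, N = 14/sqrt(36*u^2 + 196*v^2 + 1).
Assemble K = (LN − M²)/(EG − F²) = 84/(1296*u^4 + 14112*u^2*v^2 + 72*u^2 + 38416*v^4 + 392*v^2 + 1). At (u, v) = (2, 3): K = 84/3644281.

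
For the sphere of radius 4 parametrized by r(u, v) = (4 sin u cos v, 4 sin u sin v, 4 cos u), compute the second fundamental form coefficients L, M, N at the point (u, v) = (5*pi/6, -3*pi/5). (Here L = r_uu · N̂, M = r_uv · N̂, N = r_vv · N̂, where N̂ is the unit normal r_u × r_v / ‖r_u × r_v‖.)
L = -4;  M = 0;  N = -1

Compute the unit normal N̂(u, v) = (sin(u)^2*cos(v)/Abs(sin(u)), sin(u)^2*sin(v)/Abs(sin(u)), sin(2*u)/(2*Abs(sin(u)))), and the second partials r_uu, r_uv, r_vv. Take dot products:
  L(u, v) = r_uu · N̂ = -4*sin(u)/Abs(sin(u)),
  M(u, v) = r_uv · N̂ = 0,
  N(u, v) = r_vv · N̂ = -4*sin(u)^3/Abs(sin(u)).
Evaluating at (u, v) = (5*pi/6, -3*pi/5):
  L = -4, M = 0, N = -1.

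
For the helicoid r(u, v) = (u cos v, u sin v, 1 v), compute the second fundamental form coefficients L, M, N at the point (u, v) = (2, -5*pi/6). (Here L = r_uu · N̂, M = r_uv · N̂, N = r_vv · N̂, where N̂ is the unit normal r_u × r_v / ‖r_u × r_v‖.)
L = 0;  M = -sqrt(5)/5;  N = 0

Compute the unit normal N̂(u, v) = (sin(v)/sqrt(u^2 + 1), -cos(v)/sqrt(u^2 + 1), u/sqrt(u^2 + 1)), and the second partials r_uu, r_uv, r_vv. Take dot products:
  L(u, v) = r_uu · N̂ = 0,
  M(u, v) = r_uv · N̂ = -1/sqrt(u^2 + 1),
  N(u, v) = r_vv · N̂ = 0.
Evaluating at (u, v) = (2, -5*pi/6):
  L = 0, M = -sqrt(5)/5, N = 0.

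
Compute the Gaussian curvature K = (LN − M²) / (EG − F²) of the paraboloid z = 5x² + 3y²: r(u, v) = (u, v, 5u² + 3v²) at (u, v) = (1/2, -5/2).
K = 60/63001

Coefficients of the first fundamental form: E = 100*u^2 + 1, F = 60*u*v, G = 36*v^2 + 1.
Coefficients of the second fundamental form: L = 10/sqrt(100*u^2 + 36*v^2 + 1), M = 0, N = 6/sqrt(100*u^2 + 36*v^2 + 1).
Assemble K = (LN − M²)/(EG − F²) = 60/(10000*u^4 + 7200*u^2*v^2 + 200*u^2 + 1296*v^4 + 72*v^2 + 1). At (u, v) = (1/2, -5/2): K = 60/63001.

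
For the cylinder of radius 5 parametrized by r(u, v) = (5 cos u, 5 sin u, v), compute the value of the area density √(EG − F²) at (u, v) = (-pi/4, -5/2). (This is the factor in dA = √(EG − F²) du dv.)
√(EG − F²)|_{(-pi/4, -5/2)} = 5

E = 25, F = 0, G = 1, so EG − F² = 25. Taking the positive square root: √(EG − F²) = 5. At (u, v) = (-pi/4, -5/2): 5.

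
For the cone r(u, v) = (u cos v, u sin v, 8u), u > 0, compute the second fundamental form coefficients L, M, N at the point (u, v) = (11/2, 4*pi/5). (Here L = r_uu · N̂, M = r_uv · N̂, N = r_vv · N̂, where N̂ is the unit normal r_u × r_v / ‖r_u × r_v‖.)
L = 0;  M = 0;  N = 44*sqrt(65)/65

Compute the unit normal N̂(u, v) = (-8*sqrt(65)*u*cos(v)/(65*Abs(u)), -8*sqrt(65)*u*sin(v)/(65*Abs(u)), sqrt(65)*u/(65*Abs(u))), and the second partials r_uu, r_uv, r_vv. Take dot products:
  L(u, v) = r_uu · N̂ = 0,
  M(u, v) = r_uv · N̂ = 0,
  N(u, v) = r_vv · N̂ = 8*sqrt(65)*u^2/(65*Abs(u)).
Evaluating at (u, v) = (11/2, 4*pi/5):
  L = 0, M = 0, N = 44*sqrt(65)/65.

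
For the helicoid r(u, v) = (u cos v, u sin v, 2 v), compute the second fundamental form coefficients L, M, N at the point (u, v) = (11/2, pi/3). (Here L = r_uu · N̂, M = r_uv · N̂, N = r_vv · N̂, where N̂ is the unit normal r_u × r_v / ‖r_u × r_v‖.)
L = 0;  M = -4*sqrt(137)/137;  N = 0

Compute the unit normal N̂(u, v) = (2*sin(v)/sqrt(u^2 + 4), -2*cos(v)/sqrt(u^2 + 4), u/sqrt(u^2 + 4)), and the second partials r_uu, r_uv, r_vv. Take dot products:
  L(u, v) = r_uu · N̂ = 0,
  M(u, v) = r_uv · N̂ = -2/sqrt(u^2 + 4),
  N(u, v) = r_vv · N̂ = 0.
Evaluating at (u, v) = (11/2, pi/3):
  L = 0, M = -4*sqrt(137)/137, N = 0.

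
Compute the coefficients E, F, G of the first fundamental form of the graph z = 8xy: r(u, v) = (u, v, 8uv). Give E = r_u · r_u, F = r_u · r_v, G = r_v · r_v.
E = 64*v^2 + 1;  F = 64*u*v;  G = 64*u^2 + 1

Compute partials: r_u = (1, 0, 8*v), r_v = (0, 1, 8*u). Then
  E = r_u · r_u = 64*v^2 + 1,
  F = r_u · r_v = 64*u*v,
  G = r_v · r_v = 64*u^2 + 1.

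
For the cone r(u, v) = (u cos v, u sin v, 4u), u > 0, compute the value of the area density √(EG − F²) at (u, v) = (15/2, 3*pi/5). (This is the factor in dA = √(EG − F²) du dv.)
√(EG − F²)|_{(15/2, 3*pi/5)} = 15*sqrt(17)/2

E = 17, F = 0, G = u^2, so EG − F² = 17*u^2. Taking the positive square root: √(EG − F²) = sqrt(17)*Abs(u). At (u, v) = (15/2, 3*pi/5): 15*sqrt(17)/2.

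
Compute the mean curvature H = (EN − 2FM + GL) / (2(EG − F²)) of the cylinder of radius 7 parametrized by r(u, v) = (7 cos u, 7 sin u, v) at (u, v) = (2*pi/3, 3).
H = -1/14

With E = 49, F = 0, G = 1, L = -7, M = 0, N = 0, assemble
  H = (EN − 2FM + GL) / (2(EG − F²)) = -1/14.
At (u, v) = (2*pi/3, 3): H = -1/14.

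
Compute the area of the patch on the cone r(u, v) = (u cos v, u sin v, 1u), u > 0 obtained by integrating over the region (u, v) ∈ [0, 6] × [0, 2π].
Area = 36*sqrt(2)*pi

Area = ∫∫ √(EG − F²) du dv with √(EG − F²) = sqrt(2)*Abs(u). Integrating over [0, 6] × [0, 2π] gives 36*sqrt(2)*pi.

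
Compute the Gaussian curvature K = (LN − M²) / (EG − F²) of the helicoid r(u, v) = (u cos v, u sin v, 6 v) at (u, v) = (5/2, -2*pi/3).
K = -576/28561

Coefficients of the first fundamental form: E = 1, F = 0, G = u^2 + 36.
Coefficients of the second fundamental form: L = 0, M = -6/sqrt(u^2 + 36), N = 0.
Assemble K = (LN − M²)/(EG − F²) = -36/(u^2 + 36)^2. At (u, v) = (5/2, -2*pi/3): K = -576/28561.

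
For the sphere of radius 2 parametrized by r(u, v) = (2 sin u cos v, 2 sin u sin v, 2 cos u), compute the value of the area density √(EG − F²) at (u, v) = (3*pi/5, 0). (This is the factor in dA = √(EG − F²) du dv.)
√(EG − F²)|_{(3*pi/5, 0)} = sqrt(2*sqrt(5) + 10)

E = 4, F = 0, G = 4*sin(u)^2, so EG − F² = 16*sin(u)^2. Taking the positive square root: √(EG − F²) = 4*Abs(sin(u)). At (u, v) = (3*pi/5, 0): sqrt(2*sqrt(5) + 10).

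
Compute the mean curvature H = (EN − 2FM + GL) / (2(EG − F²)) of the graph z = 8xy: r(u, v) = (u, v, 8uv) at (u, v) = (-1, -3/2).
H = -768*sqrt(209)/43681

With E = 64*v^2 + 1, F = 64*u*v, G = 64*u^2 + 1, L = 0, M = 8/sqrt(64*u^2 + 64*v^2 + 1), N = 0, assemble
  H = (EN − 2FM + GL) / (2(EG − F²)) = -512*u*v/(64*u^2 + 64*v^2 + 1)^(3/2).
At (u, v) = (-1, -3/2): H = -768*sqrt(209)/43681.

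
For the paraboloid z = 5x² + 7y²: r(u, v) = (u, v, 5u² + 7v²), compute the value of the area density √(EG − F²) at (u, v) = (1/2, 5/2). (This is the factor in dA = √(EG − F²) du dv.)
√(EG − F²)|_{(1/2, 5/2)} = 3*sqrt(139)

E = 100*u^2 + 1, F = 140*u*v, G = 196*v^2 + 1, so EG − F² = 100*u^2 + 196*v^2 + 1. Taking the positive square root: √(EG − F²) = sqrt(100*u^2 + 196*v^2 + 1). At (u, v) = (1/2, 5/2): 3*sqrt(139).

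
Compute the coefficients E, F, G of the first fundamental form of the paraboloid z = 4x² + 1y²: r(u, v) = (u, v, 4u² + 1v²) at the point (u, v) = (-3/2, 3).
E = 145;  F = -72;  G = 37

Partials: r_u = (1, 0, 8*u), r_v = (0, 1, 2*v). As functions of (u, v):
  E = r_u · r_u = 64*u^2 + 1,
  F = r_u · r_v = 16*u*v,
  G = r_v · r_v = 4*v^2 + 1.
Evaluating at (u, v) = (-3/2, 3): E = 145, F = -72, G = 37.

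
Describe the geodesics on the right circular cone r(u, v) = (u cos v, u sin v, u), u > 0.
The cone is flat away from the apex (K = 0). Slitting along a generator and unrolling gives an isometry to a sector of the plane; geodesics are the pre-images of straight lines in that sector. In particular, generators (v = const) are geodesics, and generic geodesics spiral from a minimum-distance point before returning to infinity.

For this cone, E = 2, F = 0, G = u², so EG − F² = 2u² > 0 (u > 0), and direct computation gives K = 0 away from the apex. Flatness lets us unroll the cone along a generator into a planar sector of angle 2π/√2 = π√2 ≈ 4.44 rad; geodesics on the cone are exactly the curves that develop to straight lines in this sector. Generators (v = const) develop to rays through the sector's vertex and are geodesics; the circles u = const develop to circular arcs and are not geodesics.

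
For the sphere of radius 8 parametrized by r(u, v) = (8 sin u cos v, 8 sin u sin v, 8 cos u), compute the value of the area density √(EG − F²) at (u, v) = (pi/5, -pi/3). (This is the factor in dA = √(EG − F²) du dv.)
√(EG − F²)|_{(pi/5, -pi/3)} = 16*sqrt(10 - 2*sqrt(5))

E = 64, F = 0, G = 64*sin(u)^2, so EG − F² = 4096*sin(u)^2. Taking the positive square root: √(EG − F²) = 64*Abs(sin(u)). At (u, v) = (pi/5, -pi/3): 16*sqrt(10 - 2*sqrt(5)).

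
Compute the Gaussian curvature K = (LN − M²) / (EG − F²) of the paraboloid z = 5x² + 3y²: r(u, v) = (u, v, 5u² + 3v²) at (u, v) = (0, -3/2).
K = 15/1681

Coefficients of the first fundamental form: E = 100*u^2 + 1, F = 60*u*v, G = 36*v^2 + 1.
Coefficients of the second fundamental form: L = 10/sqrt(100*u^2 + 36*v^2 + 1), M = 0, N = 6/sqrt(100*u^2 + 36*v^2 + 1).
Assemble K = (LN − M²)/(EG − F²) = 60/(10000*u^4 + 7200*u^2*v^2 + 200*u^2 + 1296*v^4 + 72*v^2 + 1). At (u, v) = (0, -3/2): K = 15/1681.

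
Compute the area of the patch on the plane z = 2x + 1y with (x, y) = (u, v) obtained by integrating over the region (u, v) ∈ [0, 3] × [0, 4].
Area = 12*sqrt(6)

Area = ∫∫ √(EG − F²) du dv with √(EG − F²) = sqrt(6). Integrating over [0, 3] × [0, 4] gives 12*sqrt(6).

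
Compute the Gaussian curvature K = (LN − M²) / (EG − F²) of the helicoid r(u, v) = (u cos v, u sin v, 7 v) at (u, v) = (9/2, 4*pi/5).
K = -784/76729

Coefficients of the first fundamental form: E = 1, F = 0, G = u^2 + 49.
Coefficients of the second fundamental form: L = 0, M = -7/sqrt(u^2 + 49), N = 0.
Assemble K = (LN − M²)/(EG − F²) = -49/(u^2 + 49)^2. At (u, v) = (9/2, 4*pi/5): K = -784/76729.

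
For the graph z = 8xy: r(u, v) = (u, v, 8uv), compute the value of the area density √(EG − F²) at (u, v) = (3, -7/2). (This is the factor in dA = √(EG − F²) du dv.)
√(EG − F²)|_{(3, -7/2)} = sqrt(1361)

E = 64*v^2 + 1, F = 64*u*v, G = 64*u^2 + 1, so EG − F² = 64*u^2 + 64*v^2 + 1. Taking the positive square root: √(EG − F²) = sqrt(64*u^2 + 64*v^2 + 1). At (u, v) = (3, -7/2): sqrt(1361).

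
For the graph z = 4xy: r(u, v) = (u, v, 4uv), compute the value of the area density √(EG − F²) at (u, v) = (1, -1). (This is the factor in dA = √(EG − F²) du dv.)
√(EG − F²)|_{(1, -1)} = sqrt(33)

E = 16*v^2 + 1, F = 16*u*v, G = 16*u^2 + 1, so EG − F² = 16*u^2 + 16*v^2 + 1. Taking the positive square root: √(EG − F²) = sqrt(16*u^2 + 16*v^2 + 1). At (u, v) = (1, -1): sqrt(33).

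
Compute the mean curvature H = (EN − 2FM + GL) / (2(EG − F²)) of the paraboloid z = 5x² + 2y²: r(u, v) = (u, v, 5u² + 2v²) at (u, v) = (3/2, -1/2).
H = 477*sqrt(230)/52900

With E = 100*u^2 + 1, F = 40*u*v, G = 16*v^2 + 1, L = 10/sqrt(100*u^2 + 16*v^2 + 1), M = 0, N = 4/sqrt(100*u^2 + 16*v^2 + 1), assemble
  H = (EN − 2FM + GL) / (2(EG − F²)) = (200*u^2 + 80*v^2 + 7)/(100*u^2 + 16*v^2 + 1)^(3/2).
At (u, v) = (3/2, -1/2): H = 477*sqrt(230)/52900.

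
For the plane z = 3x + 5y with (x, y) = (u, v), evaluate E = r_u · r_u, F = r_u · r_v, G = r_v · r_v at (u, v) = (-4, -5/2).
E = 10;  F = 15;  G = 26

Partials: r_u = (1, 0, 3), r_v = (0, 1, 5). As functions of (u, v):
  E = r_u · r_u = 10,
  F = r_u · r_v = 15,
  G = r_v · r_v = 26.
Evaluating at (u, v) = (-4, -5/2): E = 10, F = 15, G = 26.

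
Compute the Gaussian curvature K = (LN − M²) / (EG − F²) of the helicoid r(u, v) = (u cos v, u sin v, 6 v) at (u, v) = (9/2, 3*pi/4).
K = -64/5625

Coefficients of the first fundamental form: E = 1, F = 0, G = u^2 + 36.
Coefficients of the second fundamental form: L = 0, M = -6/sqrt(u^2 + 36), N = 0.
Assemble K = (LN − M²)/(EG − F²) = -36/(u^2 + 36)^2. At (u, v) = (9/2, 3*pi/4): K = -64/5625.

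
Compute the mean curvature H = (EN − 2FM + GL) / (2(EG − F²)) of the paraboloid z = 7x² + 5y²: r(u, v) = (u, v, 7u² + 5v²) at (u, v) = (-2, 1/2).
H = 1369*sqrt(10)/24300

With E = 196*u^2 + 1, F = 140*u*v, G = 100*v^2 + 1, L = 14/sqrt(196*u^2 + 100*v^2 + 1), M = 0, N = 10/sqrt(196*u^2 + 100*v^2 + 1), assemble
  H = (EN − 2FM + GL) / (2(EG − F²)) = 4*(245*u^2 + 175*v^2 + 3)/(196*u^2 + 100*v^2 + 1)^(3/2).
At (u, v) = (-2, 1/2): H = 1369*sqrt(10)/24300.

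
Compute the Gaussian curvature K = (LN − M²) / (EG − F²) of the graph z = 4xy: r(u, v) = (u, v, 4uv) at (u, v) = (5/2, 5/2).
K = -16/40401

Coefficients of the first fundamental form: E = 16*v^2 + 1, F = 16*u*v, G = 16*u^2 + 1.
Coefficients of the second fundamental form: L = 0, M = 4/sqrt(16*u^2 + 16*v^2 + 1), N = 0.
Assemble K = (LN − M²)/(EG − F²) = -16/(256*u^4 + 512*u^2*v^2 + 32*u^2 + 256*v^4 + 32*v^2 + 1). At (u, v) = (5/2, 5/2): K = -16/40401.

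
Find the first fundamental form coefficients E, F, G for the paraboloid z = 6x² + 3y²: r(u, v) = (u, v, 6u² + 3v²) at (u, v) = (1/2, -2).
E = 37;  F = -72;  G = 145

Partials: r_u = (1, 0, 12*u), r_v = (0, 1, 6*v). As functions of (u, v):
  E = r_u · r_u = 144*u^2 + 1,
  F = r_u · r_v = 72*u*v,
  G = r_v · r_v = 36*v^2 + 1.
Evaluating at (u, v) = (1/2, -2): E = 37, F = -72, G = 145.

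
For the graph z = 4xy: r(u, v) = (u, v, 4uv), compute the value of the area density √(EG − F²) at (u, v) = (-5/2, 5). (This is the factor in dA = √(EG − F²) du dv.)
√(EG − F²)|_{(-5/2, 5)} = sqrt(501)

E = 16*v^2 + 1, F = 16*u*v, G = 16*u^2 + 1, so EG − F² = 16*u^2 + 16*v^2 + 1. Taking the positive square root: √(EG − F²) = sqrt(16*u^2 + 16*v^2 + 1). At (u, v) = (-5/2, 5): sqrt(501).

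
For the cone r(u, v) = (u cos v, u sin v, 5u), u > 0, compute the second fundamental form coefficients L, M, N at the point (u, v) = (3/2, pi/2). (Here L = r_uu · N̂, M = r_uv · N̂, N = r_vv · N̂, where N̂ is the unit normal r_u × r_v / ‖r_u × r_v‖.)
L = 0;  M = 0;  N = 15*sqrt(26)/52

Compute the unit normal N̂(u, v) = (-5*sqrt(26)*u*cos(v)/(26*Abs(u)), -5*sqrt(26)*u*sin(v)/(26*Abs(u)), sqrt(26)*u/(26*Abs(u))), and the second partials r_uu, r_uv, r_vv. Take dot products:
  L(u, v) = r_uu · N̂ = 0,
  M(u, v) = r_uv · N̂ = 0,
  N(u, v) = r_vv · N̂ = 5*sqrt(26)*u^2/(26*Abs(u)).
Evaluating at (u, v) = (3/2, pi/2):
  L = 0, M = 0, N = 15*sqrt(26)/52.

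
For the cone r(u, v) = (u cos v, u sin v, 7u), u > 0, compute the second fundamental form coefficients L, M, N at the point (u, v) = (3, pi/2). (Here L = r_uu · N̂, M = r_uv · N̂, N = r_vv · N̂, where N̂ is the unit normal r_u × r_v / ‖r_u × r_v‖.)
L = 0;  M = 0;  N = 21*sqrt(2)/10

Compute the unit normal N̂(u, v) = (-7*sqrt(2)*u*cos(v)/(10*Abs(u)), -7*sqrt(2)*u*sin(v)/(10*Abs(u)), sqrt(2)*u/(10*Abs(u))), and the second partials r_uu, r_uv, r_vv. Take dot products:
  L(u, v) = r_uu · N̂ = 0,
  M(u, v) = r_uv · N̂ = 0,
  N(u, v) = r_vv · N̂ = 7*sqrt(2)*u^2/(10*Abs(u)).
Evaluating at (u, v) = (3, pi/2):
  L = 0, M = 0, N = 21*sqrt(2)/10.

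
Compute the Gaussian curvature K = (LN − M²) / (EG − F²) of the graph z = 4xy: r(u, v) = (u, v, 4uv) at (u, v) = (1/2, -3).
K = -16/22201

Coefficients of the first fundamental form: E = 16*v^2 + 1, F = 16*u*v, G = 16*u^2 + 1.
Coefficients of the second fundamental form: L = 0, M = 4/sqrt(16*u^2 + 16*v^2 + 1), N = 0.
Assemble K = (LN − M²)/(EG − F²) = -16/(256*u^4 + 512*u^2*v^2 + 32*u^2 + 256*v^4 + 32*v^2 + 1). At (u, v) = (1/2, -3): K = -16/22201.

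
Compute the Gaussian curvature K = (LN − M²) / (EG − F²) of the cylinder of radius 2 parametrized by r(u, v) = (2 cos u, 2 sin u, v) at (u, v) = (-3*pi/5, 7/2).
K = 0

Coefficients of the first fundamental form: E = 4, F = 0, G = 1.
Coefficients of the second fundamental form: L = -2, M = 0, N = 0.
Assemble K = (LN − M²)/(EG − F²) = 0. At (u, v) = (-3*pi/5, 7/2): K = 0.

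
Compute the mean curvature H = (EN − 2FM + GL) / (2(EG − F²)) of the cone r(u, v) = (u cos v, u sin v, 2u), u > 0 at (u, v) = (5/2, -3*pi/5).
H = 2*sqrt(5)/25

With E = 5, F = 0, G = u^2, L = 0, M = 0, N = 2*sqrt(5)*u^2/(5*Abs(u)), assemble
  H = (EN − 2FM + GL) / (2(EG − F²)) = sqrt(5)/(5*Abs(u)).
At (u, v) = (5/2, -3*pi/5): H = 2*sqrt(5)/25.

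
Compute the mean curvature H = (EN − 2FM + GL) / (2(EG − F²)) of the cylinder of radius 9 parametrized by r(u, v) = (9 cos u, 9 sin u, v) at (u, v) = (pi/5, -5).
H = -1/18

With E = 81, F = 0, G = 1, L = -9, M = 0, N = 0, assemble
  H = (EN − 2FM + GL) / (2(EG − F²)) = -1/18.
At (u, v) = (pi/5, -5): H = -1/18.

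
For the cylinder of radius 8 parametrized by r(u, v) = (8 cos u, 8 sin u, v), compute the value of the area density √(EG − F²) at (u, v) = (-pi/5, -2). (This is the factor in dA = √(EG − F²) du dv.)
√(EG − F²)|_{(-pi/5, -2)} = 8

E = 64, F = 0, G = 1, so EG − F² = 64. Taking the positive square root: √(EG − F²) = 8. At (u, v) = (-pi/5, -2): 8.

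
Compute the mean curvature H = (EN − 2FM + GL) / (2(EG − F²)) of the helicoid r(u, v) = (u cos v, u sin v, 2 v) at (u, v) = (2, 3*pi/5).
H = 0

With E = 1, F = 0, G = u^2 + 4, L = 0, M = -2/sqrt(u^2 + 4), N = 0, assemble
  H = (EN − 2FM + GL) / (2(EG − F²)) = 0.
At (u, v) = (2, 3*pi/5): H = 0.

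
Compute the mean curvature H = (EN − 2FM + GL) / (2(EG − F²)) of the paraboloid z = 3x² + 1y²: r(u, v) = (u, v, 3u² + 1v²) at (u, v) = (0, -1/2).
H = 7*sqrt(2)/4

With E = 36*u^2 + 1, F = 12*u*v, G = 4*v^2 + 1, L = 6/sqrt(36*u^2 + 4*v^2 + 1), M = 0, N = 2/sqrt(36*u^2 + 4*v^2 + 1), assemble
  H = (EN − 2FM + GL) / (2(EG − F²)) = 4*(9*u^2 + 3*v^2 + 1)/(36*u^2 + 4*v^2 + 1)^(3/2).
At (u, v) = (0, -1/2): H = 7*sqrt(2)/4.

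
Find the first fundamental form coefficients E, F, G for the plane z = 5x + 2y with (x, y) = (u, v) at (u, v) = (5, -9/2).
E = 26;  F = 10;  G = 5

Partials: r_u = (1, 0, 5), r_v = (0, 1, 2). As functions of (u, v):
  E = r_u · r_u = 26,
  F = r_u · r_v = 10,
  G = r_v · r_v = 5.
Evaluating at (u, v) = (5, -9/2): E = 26, F = 10, G = 5.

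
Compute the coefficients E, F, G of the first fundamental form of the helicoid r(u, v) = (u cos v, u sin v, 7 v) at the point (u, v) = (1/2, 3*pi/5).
E = 1;  F = 0;  G = 197/4

Partials: r_u = (cos(v), sin(v), 0), r_v = (-u*sin(v), u*cos(v), 7). As functions of (u, v):
  E = r_u · r_u = 1,
  F = r_u · r_v = 0,
  G = r_v · r_v = u^2 + 49.
Evaluating at (u, v) = (1/2, 3*pi/5): E = 1, F = 0, G = 197/4.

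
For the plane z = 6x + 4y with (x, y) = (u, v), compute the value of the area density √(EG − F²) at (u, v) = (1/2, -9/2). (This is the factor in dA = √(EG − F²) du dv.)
√(EG − F²)|_{(1/2, -9/2)} = sqrt(53)

E = 37, F = 24, G = 17, so EG − F² = 53. Taking the positive square root: √(EG − F²) = sqrt(53). At (u, v) = (1/2, -9/2): sqrt(53).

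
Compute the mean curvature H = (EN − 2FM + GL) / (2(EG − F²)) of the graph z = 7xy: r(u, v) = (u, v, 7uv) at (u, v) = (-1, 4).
H = 343*sqrt(834)/173889

With E = 49*v^2 + 1, F = 49*u*v, G = 49*u^2 + 1, L = 0, M = 7/sqrt(49*u^2 + 49*v^2 + 1), N = 0, assemble
  H = (EN − 2FM + GL) / (2(EG − F²)) = -343*u*v/(49*u^2 + 49*v^2 + 1)^(3/2).
At (u, v) = (-1, 4): H = 343*sqrt(834)/173889.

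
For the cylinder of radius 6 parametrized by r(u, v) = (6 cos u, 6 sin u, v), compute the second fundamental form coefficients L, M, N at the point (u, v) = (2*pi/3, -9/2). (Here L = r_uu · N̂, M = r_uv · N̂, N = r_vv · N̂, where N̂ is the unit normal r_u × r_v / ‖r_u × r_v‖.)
L = -6;  M = 0;  N = 0

Compute the unit normal N̂(u, v) = (cos(u), sin(u), 0), and the second partials r_uu, r_uv, r_vv. Take dot products:
  L(u, v) = r_uu · N̂ = -6,
  M(u, v) = r_uv · N̂ = 0,
  N(u, v) = r_vv · N̂ = 0.
Evaluating at (u, v) = (2*pi/3, -9/2):
  L = -6, M = 0, N = 0.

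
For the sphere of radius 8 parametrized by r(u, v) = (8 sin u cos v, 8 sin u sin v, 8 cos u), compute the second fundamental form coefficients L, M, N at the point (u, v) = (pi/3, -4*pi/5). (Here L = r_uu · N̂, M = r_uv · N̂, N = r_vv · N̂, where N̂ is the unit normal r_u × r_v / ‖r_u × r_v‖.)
L = -8;  M = 0;  N = -6

Compute the unit normal N̂(u, v) = (sin(u)^2*cos(v)/Abs(sin(u)), sin(u)^2*sin(v)/Abs(sin(u)), sin(2*u)/(2*Abs(sin(u)))), and the second partials r_uu, r_uv, r_vv. Take dot products:
  L(u, v) = r_uu · N̂ = -8*sin(u)/Abs(sin(u)),
  M(u, v) = r_uv · N̂ = 0,
  N(u, v) = r_vv · N̂ = -8*sin(u)^3/Abs(sin(u)).
Evaluating at (u, v) = (pi/3, -4*pi/5):
  L = -8, M = 0, N = -6.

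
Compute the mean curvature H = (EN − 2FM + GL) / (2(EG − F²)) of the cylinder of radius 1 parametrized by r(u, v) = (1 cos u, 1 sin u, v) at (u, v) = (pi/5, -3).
H = -1/2

With E = 1, F = 0, G = 1, L = -1, M = 0, N = 0, assemble
  H = (EN − 2FM + GL) / (2(EG − F²)) = -1/2.
At (u, v) = (pi/5, -3): H = -1/2.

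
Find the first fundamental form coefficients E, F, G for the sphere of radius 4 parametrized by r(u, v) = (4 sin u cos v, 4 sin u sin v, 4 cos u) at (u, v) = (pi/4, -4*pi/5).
E = 16;  F = 0;  G = 8

Partials: r_u = (4*cos(u)*cos(v), 4*sin(v)*cos(u), -4*sin(u)), r_v = (-4*sin(u)*sin(v), 4*sin(u)*cos(v), 0). As functions of (u, v):
  E = r_u · r_u = 16,
  F = r_u · r_v = 0,
  G = r_v · r_v = 16*sin(u)^2.
Evaluating at (u, v) = (pi/4, -4*pi/5): E = 16, F = 0, G = 8.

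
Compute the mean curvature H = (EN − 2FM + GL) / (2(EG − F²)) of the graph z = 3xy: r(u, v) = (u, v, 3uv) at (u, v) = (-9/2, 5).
H = 4860*sqrt(1633)/2666689

With E = 9*v^2 + 1, F = 9*u*v, G = 9*u^2 + 1, L = 0, M = 3/sqrt(9*u^2 + 9*v^2 + 1), N = 0, assemble
  H = (EN − 2FM + GL) / (2(EG − F²)) = -27*u*v/(9*u^2 + 9*v^2 + 1)^(3/2).
At (u, v) = (-9/2, 5): H = 4860*sqrt(1633)/2666689.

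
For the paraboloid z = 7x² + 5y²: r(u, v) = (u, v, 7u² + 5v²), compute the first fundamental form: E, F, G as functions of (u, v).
E = 196*u^2 + 1;  F = 140*u*v;  G = 100*v^2 + 1

Compute partials: r_u = (1, 0, 14*u), r_v = (0, 1, 10*v). Then
  E = r_u · r_u = 196*u^2 + 1,
  F = r_u · r_v = 140*u*v,
  G = r_v · r_v = 100*v^2 + 1.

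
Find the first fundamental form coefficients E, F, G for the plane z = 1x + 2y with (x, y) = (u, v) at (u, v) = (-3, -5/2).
E = 2;  F = 2;  G = 5

Partials: r_u = (1, 0, 1), r_v = (0, 1, 2). As functions of (u, v):
  E = r_u · r_u = 2,
  F = r_u · r_v = 2,
  G = r_v · r_v = 5.
Evaluating at (u, v) = (-3, -5/2): E = 2, F = 2, G = 5.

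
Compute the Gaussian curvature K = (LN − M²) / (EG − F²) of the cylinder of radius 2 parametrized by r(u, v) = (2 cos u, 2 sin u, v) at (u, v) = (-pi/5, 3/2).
K = 0

Coefficients of the first fundamental form: E = 4, F = 0, G = 1.
Coefficients of the second fundamental form: L = -2, M = 0, N = 0.
Assemble K = (LN − M²)/(EG − F²) = 0. At (u, v) = (-pi/5, 3/2): K = 0.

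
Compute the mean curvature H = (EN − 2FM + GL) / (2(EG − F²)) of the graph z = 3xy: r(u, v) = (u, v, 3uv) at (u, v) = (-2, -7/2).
H = -1512*sqrt(589)/346921

With E = 9*v^2 + 1, F = 9*u*v, G = 9*u^2 + 1, L = 0, M = 3/sqrt(9*u^2 + 9*v^2 + 1), N = 0, assemble
  H = (EN − 2FM + GL) / (2(EG − F²)) = -27*u*v/(9*u^2 + 9*v^2 + 1)^(3/2).
At (u, v) = (-2, -7/2): H = -1512*sqrt(589)/346921.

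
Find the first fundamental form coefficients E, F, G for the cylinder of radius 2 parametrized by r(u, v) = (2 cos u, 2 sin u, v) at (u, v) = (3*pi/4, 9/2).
E = 4;  F = 0;  G = 1

Partials: r_u = (-2*sin(u), 2*cos(u), 0), r_v = (0, 0, 1). As functions of (u, v):
  E = r_u · r_u = 4,
  F = r_u · r_v = 0,
  G = r_v · r_v = 1.
Evaluating at (u, v) = (3*pi/4, 9/2): E = 4, F = 0, G = 1.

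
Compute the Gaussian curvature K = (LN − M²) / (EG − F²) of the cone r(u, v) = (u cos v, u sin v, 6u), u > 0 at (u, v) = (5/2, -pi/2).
K = 0

Coefficients of the first fundamental form: E = 37, F = 0, G = u^2.
Coefficients of the second fundamental form: L = 0, M = 0, N = 6*sqrt(37)*u^2/(37*Abs(u)).
Assemble K = (LN − M²)/(EG − F²) = 0. At (u, v) = (5/2, -pi/2): K = 0.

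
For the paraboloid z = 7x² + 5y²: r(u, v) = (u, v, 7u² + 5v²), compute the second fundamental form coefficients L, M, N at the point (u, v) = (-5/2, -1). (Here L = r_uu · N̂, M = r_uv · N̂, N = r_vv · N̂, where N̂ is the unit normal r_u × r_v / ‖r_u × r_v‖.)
L = 7*sqrt(1326)/663;  M = 0;  N = 5*sqrt(1326)/663

Compute the unit normal N̂(u, v) = (-14*u/sqrt(196*u^2 + 100*v^2 + 1), -10*v/sqrt(196*u^2 + 100*v^2 + 1), 1/sqrt(196*u^2 + 100*v^2 + 1)), and the second partials r_uu, r_uv, r_vv. Take dot products:
  L(u, v) = r_uu · N̂ = 14/sqrt(196*u^2 + 100*v^2 + 1),
  M(u, v) = r_uv · N̂ = 0,
  N(u, v) = r_vv · N̂ = 10/sqrt(196*u^2 + 100*v^2 + 1).
Evaluating at (u, v) = (-5/2, -1):
  L = 7*sqrt(1326)/663, M = 0, N = 5*sqrt(1326)/663.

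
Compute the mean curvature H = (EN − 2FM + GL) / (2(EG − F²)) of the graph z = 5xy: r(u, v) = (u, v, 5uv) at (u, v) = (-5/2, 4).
H = 10000*sqrt(2229)/4968441

With E = 25*v^2 + 1, F = 25*u*v, G = 25*u^2 + 1, L = 0, M = 5/sqrt(25*u^2 + 25*v^2 + 1), N = 0, assemble
  H = (EN − 2FM + GL) / (2(EG − F²)) = -125*u*v/(25*u^2 + 25*v^2 + 1)^(3/2).
At (u, v) = (-5/2, 4): H = 10000*sqrt(2229)/4968441.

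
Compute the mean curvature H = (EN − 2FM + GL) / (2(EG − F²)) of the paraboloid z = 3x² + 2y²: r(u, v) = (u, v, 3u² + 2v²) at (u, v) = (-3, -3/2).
H = 761/6859

With E = 36*u^2 + 1, F = 24*u*v, G = 16*v^2 + 1, L = 6/sqrt(36*u^2 + 16*v^2 + 1), M = 0, N = 4/sqrt(36*u^2 + 16*v^2 + 1), assemble
  H = (EN − 2FM + GL) / (2(EG − F²)) = (72*u^2 + 48*v^2 + 5)/(36*u^2 + 16*v^2 + 1)^(3/2).
At (u, v) = (-3, -3/2): H = 761/6859.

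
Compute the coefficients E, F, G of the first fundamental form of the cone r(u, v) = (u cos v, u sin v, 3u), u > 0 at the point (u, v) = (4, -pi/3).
E = 10;  F = 0;  G = 16

Partials: r_u = (cos(v), sin(v), 3), r_v = (-u*sin(v), u*cos(v), 0). As functions of (u, v):
  E = r_u · r_u = 10,
  F = r_u · r_v = 0,
  G = r_v · r_v = u^2.
Evaluating at (u, v) = (4, -pi/3): E = 10, F = 0, G = 16.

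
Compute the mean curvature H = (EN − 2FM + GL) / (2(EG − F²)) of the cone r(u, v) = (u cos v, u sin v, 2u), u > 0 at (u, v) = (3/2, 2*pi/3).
H = 2*sqrt(5)/15

With E = 5, F = 0, G = u^2, L = 0, M = 0, N = 2*sqrt(5)*u^2/(5*Abs(u)), assemble
  H = (EN − 2FM + GL) / (2(EG − F²)) = sqrt(5)/(5*Abs(u)).
At (u, v) = (3/2, 2*pi/3): H = 2*sqrt(5)/15.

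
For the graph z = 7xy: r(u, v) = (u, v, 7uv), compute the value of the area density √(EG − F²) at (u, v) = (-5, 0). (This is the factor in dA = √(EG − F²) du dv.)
√(EG − F²)|_{(-5, 0)} = sqrt(1226)

E = 49*v^2 + 1, F = 49*u*v, G = 49*u^2 + 1, so EG − F² = 49*u^2 + 49*v^2 + 1. Taking the positive square root: √(EG − F²) = sqrt(49*u^2 + 49*v^2 + 1). At (u, v) = (-5, 0): sqrt(1226).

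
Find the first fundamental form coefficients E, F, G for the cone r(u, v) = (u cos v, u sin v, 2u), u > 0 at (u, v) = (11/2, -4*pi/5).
E = 5;  F = 0;  G = 121/4

Partials: r_u = (cos(v), sin(v), 2), r_v = (-u*sin(v), u*cos(v), 0). As functions of (u, v):
  E = r_u · r_u = 5,
  F = r_u · r_v = 0,
  G = r_v · r_v = u^2.
Evaluating at (u, v) = (11/2, -4*pi/5): E = 5, F = 0, G = 121/4.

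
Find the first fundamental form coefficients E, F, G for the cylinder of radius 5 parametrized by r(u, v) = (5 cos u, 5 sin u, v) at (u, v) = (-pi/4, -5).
E = 25;  F = 0;  G = 1

Partials: r_u = (-5*sin(u), 5*cos(u), 0), r_v = (0, 0, 1). As functions of (u, v):
  E = r_u · r_u = 25,
  F = r_u · r_v = 0,
  G = r_v · r_v = 1.
Evaluating at (u, v) = (-pi/4, -5): E = 25, F = 0, G = 1.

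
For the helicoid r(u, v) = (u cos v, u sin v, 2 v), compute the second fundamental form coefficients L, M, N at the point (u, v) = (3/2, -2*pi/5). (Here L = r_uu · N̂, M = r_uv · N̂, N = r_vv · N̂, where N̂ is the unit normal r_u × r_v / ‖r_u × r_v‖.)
L = 0;  M = -4/5;  N = 0

Compute the unit normal N̂(u, v) = (2*sin(v)/sqrt(u^2 + 4), -2*cos(v)/sqrt(u^2 + 4), u/sqrt(u^2 + 4)), and the second partials r_uu, r_uv, r_vv. Take dot products:
  L(u, v) = r_uu · N̂ = 0,
  M(u, v) = r_uv · N̂ = -2/sqrt(u^2 + 4),
  N(u, v) = r_vv · N̂ = 0.
Evaluating at (u, v) = (3/2, -2*pi/5):
  L = 0, M = -4/5, N = 0.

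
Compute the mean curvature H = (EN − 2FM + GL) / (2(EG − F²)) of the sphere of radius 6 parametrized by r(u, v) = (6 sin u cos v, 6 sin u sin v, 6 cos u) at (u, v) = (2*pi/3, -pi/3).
H = -1/6

With E = 36, F = 0, G = 36*sin(u)^2, L = -6*sin(u)/Abs(sin(u)), M = 0, N = -6*sin(u)^3/Abs(sin(u)), assemble
  H = (EN − 2FM + GL) / (2(EG − F²)) = -sin(u)/(6*Abs(sin(u))).
At (u, v) = (2*pi/3, -pi/3): H = -1/6.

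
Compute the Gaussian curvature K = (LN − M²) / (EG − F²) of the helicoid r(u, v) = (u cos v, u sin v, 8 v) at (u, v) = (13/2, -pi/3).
K = -1024/180625

Coefficients of the first fundamental form: E = 1, F = 0, G = u^2 + 64.
Coefficients of the second fundamental form: L = 0, M = -8/sqrt(u^2 + 64), N = 0.
Assemble K = (LN − M²)/(EG − F²) = -64/(u^2 + 64)^2. At (u, v) = (13/2, -pi/3): K = -1024/180625.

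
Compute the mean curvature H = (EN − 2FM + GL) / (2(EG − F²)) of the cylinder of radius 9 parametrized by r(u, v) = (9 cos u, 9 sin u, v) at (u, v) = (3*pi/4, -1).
H = -1/18

With E = 81, F = 0, G = 1, L = -9, M = 0, N = 0, assemble
  H = (EN − 2FM + GL) / (2(EG − F²)) = -1/18.
At (u, v) = (3*pi/4, -1): H = -1/18.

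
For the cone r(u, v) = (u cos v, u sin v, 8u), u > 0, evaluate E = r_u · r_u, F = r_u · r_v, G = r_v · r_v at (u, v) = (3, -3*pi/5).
E = 65;  F = 0;  G = 9

Partials: r_u = (cos(v), sin(v), 8), r_v = (-u*sin(v), u*cos(v), 0). As functions of (u, v):
  E = r_u · r_u = 65,
  F = r_u · r_v = 0,
  G = r_v · r_v = u^2.
Evaluating at (u, v) = (3, -3*pi/5): E = 65, F = 0, G = 9.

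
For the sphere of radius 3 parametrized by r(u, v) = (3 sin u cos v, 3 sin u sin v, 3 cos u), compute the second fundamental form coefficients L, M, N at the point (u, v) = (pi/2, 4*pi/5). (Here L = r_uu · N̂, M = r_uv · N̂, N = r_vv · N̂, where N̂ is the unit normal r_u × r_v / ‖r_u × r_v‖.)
L = -3;  M = 0;  N = -3

Compute the unit normal N̂(u, v) = (sin(u)^2*cos(v)/Abs(sin(u)), sin(u)^2*sin(v)/Abs(sin(u)), sin(2*u)/(2*Abs(sin(u)))), and the second partials r_uu, r_uv, r_vv. Take dot products:
  L(u, v) = r_uu · N̂ = -3*sin(u)/Abs(sin(u)),
  M(u, v) = r_uv · N̂ = 0,
  N(u, v) = r_vv · N̂ = -3*sin(u)^3/Abs(sin(u)).
Evaluating at (u, v) = (pi/2, 4*pi/5):
  L = -3, M = 0, N = -3.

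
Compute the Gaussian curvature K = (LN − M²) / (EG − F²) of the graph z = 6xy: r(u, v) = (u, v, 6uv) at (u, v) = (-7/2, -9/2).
K = -36/1371241

Coefficients of the first fundamental form: E = 36*v^2 + 1, F = 36*u*v, G = 36*u^2 + 1.
Coefficients of the second fundamental form: L = 0, M = 6/sqrt(36*u^2 + 36*v^2 + 1), N = 0.
Assemble K = (LN − M²)/(EG − F²) = -36/(1296*u^4 + 2592*u^2*v^2 + 72*u^2 + 1296*v^4 + 72*v^2 + 1). At (u, v) = (-7/2, -9/2): K = -36/1371241.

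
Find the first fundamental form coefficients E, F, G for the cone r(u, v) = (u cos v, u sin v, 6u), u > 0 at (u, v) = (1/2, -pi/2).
E = 37;  F = 0;  G = 1/4

Partials: r_u = (cos(v), sin(v), 6), r_v = (-u*sin(v), u*cos(v), 0). As functions of (u, v):
  E = r_u · r_u = 37,
  F = r_u · r_v = 0,
  G = r_v · r_v = u^2.
Evaluating at (u, v) = (1/2, -pi/2): E = 37, F = 0, G = 1/4.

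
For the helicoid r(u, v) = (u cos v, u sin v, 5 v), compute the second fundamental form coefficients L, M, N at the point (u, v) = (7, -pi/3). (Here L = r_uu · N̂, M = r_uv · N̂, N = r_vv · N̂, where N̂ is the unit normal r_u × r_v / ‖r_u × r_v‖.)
L = 0;  M = -5*sqrt(74)/74;  N = 0

Compute the unit normal N̂(u, v) = (5*sin(v)/sqrt(u^2 + 25), -5*cos(v)/sqrt(u^2 + 25), u/sqrt(u^2 + 25)), and the second partials r_uu, r_uv, r_vv. Take dot products:
  L(u, v) = r_uu · N̂ = 0,
  M(u, v) = r_uv · N̂ = -5/sqrt(u^2 + 25),
  N(u, v) = r_vv · N̂ = 0.
Evaluating at (u, v) = (7, -pi/3):
  L = 0, M = -5*sqrt(74)/74, N = 0.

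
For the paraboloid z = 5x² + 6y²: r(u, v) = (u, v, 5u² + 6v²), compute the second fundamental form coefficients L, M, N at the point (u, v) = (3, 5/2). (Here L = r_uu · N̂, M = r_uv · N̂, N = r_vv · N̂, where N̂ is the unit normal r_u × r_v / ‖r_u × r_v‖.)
L = 10*sqrt(1801)/1801;  M = 0;  N = 12*sqrt(1801)/1801

Compute the unit normal N̂(u, v) = (-10*u/sqrt(100*u^2 + 144*v^2 + 1), -12*v/sqrt(100*u^2 + 144*v^2 + 1), 1/sqrt(100*u^2 + 144*v^2 + 1)), and the second partials r_uu, r_uv, r_vv. Take dot products:
  L(u, v) = r_uu · N̂ = 10/sqrt(100*u^2 + 144*v^2 + 1),
  M(u, v) = r_uv · N̂ = 0,
  N(u, v) = r_vv · N̂ = 12/sqrt(100*u^2 + 144*v^2 + 1).
Evaluating at (u, v) = (3, 5/2):
  L = 10*sqrt(1801)/1801, M = 0, N = 12*sqrt(1801)/1801.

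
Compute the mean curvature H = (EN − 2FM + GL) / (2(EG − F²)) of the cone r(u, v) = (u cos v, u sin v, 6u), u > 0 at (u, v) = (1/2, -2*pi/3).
H = 6*sqrt(37)/37

With E = 37, F = 0, G = u^2, L = 0, M = 0, N = 6*sqrt(37)*u^2/(37*Abs(u)), assemble
  H = (EN − 2FM + GL) / (2(EG − F²)) = 3*sqrt(37)/(37*Abs(u)).
At (u, v) = (1/2, -2*pi/3): H = 6*sqrt(37)/37.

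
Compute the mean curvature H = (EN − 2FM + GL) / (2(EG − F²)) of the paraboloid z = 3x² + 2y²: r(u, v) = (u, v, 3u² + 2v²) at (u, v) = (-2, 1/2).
H = 305*sqrt(149)/22201

With E = 36*u^2 + 1, F = 24*u*v, G = 16*v^2 + 1, L = 6/sqrt(36*u^2 + 16*v^2 + 1), M = 0, N = 4/sqrt(36*u^2 + 16*v^2 + 1), assemble
  H = (EN − 2FM + GL) / (2(EG − F²)) = (72*u^2 + 48*v^2 + 5)/(36*u^2 + 16*v^2 + 1)^(3/2).
At (u, v) = (-2, 1/2): H = 305*sqrt(149)/22201.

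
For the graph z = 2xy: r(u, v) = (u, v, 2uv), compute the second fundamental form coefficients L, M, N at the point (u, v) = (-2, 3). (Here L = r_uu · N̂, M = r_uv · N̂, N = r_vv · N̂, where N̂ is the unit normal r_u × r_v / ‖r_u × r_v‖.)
L = 0;  M = 2*sqrt(53)/53;  N = 0

Compute the unit normal N̂(u, v) = (-2*v/sqrt(4*u^2 + 4*v^2 + 1), -2*u/sqrt(4*u^2 + 4*v^2 + 1), 1/sqrt(4*u^2 + 4*v^2 + 1)), and the second partials r_uu, r_uv, r_vv. Take dot products:
  L(u, v) = r_uu · N̂ = 0,
  M(u, v) = r_uv · N̂ = 2/sqrt(4*u^2 + 4*v^2 + 1),
  N(u, v) = r_vv · N̂ = 0.
Evaluating at (u, v) = (-2, 3):
  L = 0, M = 2*sqrt(53)/53, N = 0.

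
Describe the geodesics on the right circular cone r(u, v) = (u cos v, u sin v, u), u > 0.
The cone is flat away from the apex (K = 0). Slitting along a generator and unrolling gives an isometry to a sector of the plane; geodesics are the pre-images of straight lines in that sector. In particular, generators (v = const) are geodesics, and generic geodesics spiral from a minimum-distance point before returning to infinity.

For this cone, E = 2, F = 0, G = u², so EG − F² = 2u² > 0 (u > 0), and direct computation gives K = 0 away from the apex. Flatness lets us unroll the cone along a generator into a planar sector of angle 2π/√2 = π√2 ≈ 4.44 rad; geodesics on the cone are exactly the curves that develop to straight lines in this sector. Generators (v = const) develop to rays through the sector's vertex and are geodesics; the circles u = const develop to circular arcs and are not geodesics.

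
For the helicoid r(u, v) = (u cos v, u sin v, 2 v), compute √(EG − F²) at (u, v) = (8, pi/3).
√(EG − F²)|_{(8, pi/3)} = 2*sqrt(17)

E = 1, F = 0, G = u^2 + 4; EG − F² = u^2 + 4; √(EG − F²) = sqrt(u^2 + 4). At the given point: 2*sqrt(17).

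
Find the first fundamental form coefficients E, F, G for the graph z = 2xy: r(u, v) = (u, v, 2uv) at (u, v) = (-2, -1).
E = 5;  F = 8;  G = 17

Partials: r_u = (1, 0, 2*v), r_v = (0, 1, 2*u). As functions of (u, v):
  E = r_u · r_u = 4*v^2 + 1,
  F = r_u · r_v = 4*u*v,
  G = r_v · r_v = 4*u^2 + 1.
Evaluating at (u, v) = (-2, -1): E = 5, F = 8, G = 17.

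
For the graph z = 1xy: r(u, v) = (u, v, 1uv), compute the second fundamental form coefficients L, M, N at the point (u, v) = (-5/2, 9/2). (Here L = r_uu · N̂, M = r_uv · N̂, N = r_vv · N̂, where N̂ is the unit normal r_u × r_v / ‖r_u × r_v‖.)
L = 0;  M = sqrt(110)/55;  N = 0

Compute the unit normal N̂(u, v) = (-v/sqrt(u^2 + v^2 + 1), -u/sqrt(u^2 + v^2 + 1), 1/sqrt(u^2 + v^2 + 1)), and the second partials r_uu, r_uv, r_vv. Take dot products:
  L(u, v) = r_uu · N̂ = 0,
  M(u, v) = r_uv · N̂ = 1/sqrt(u^2 + v^2 + 1),
  N(u, v) = r_vv · N̂ = 0.
Evaluating at (u, v) = (-5/2, 9/2):
  L = 0, M = sqrt(110)/55, N = 0.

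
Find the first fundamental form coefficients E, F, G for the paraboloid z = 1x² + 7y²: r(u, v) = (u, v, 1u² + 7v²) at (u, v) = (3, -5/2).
E = 37;  F = -210;  G = 1226

Partials: r_u = (1, 0, 2*u), r_v = (0, 1, 14*v). As functions of (u, v):
  E = r_u · r_u = 4*u^2 + 1,
  F = r_u · r_v = 28*u*v,
  G = r_v · r_v = 196*v^2 + 1.
Evaluating at (u, v) = (3, -5/2): E = 37, F = -210, G = 1226.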